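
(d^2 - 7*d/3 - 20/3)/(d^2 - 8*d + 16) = (d + 5/3)/(d - 4)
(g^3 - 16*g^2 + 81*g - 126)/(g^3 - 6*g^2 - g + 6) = (g^2 - 10*g + 21)/(g^2 - 1)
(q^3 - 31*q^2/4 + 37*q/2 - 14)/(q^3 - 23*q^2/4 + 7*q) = (q - 2)/q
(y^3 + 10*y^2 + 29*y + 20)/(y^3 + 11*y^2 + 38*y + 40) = (y + 1)/(y + 2)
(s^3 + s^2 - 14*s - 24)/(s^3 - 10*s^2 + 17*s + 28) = (s^2 + 5*s + 6)/(s^2 - 6*s - 7)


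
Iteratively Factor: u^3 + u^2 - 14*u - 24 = (u + 3)*(u^2 - 2*u - 8) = (u + 2)*(u + 3)*(u - 4)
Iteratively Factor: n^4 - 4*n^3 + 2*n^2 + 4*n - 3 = (n - 3)*(n^3 - n^2 - n + 1) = (n - 3)*(n - 1)*(n^2 - 1) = (n - 3)*(n - 1)*(n + 1)*(n - 1)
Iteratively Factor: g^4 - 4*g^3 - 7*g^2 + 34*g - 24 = (g - 4)*(g^3 - 7*g + 6) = (g - 4)*(g + 3)*(g^2 - 3*g + 2) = (g - 4)*(g - 1)*(g + 3)*(g - 2)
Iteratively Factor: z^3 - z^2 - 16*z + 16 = (z - 1)*(z^2 - 16) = (z - 1)*(z + 4)*(z - 4)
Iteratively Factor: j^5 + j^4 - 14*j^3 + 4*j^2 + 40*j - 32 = (j - 2)*(j^4 + 3*j^3 - 8*j^2 - 12*j + 16) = (j - 2)*(j - 1)*(j^3 + 4*j^2 - 4*j - 16) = (j - 2)*(j - 1)*(j + 2)*(j^2 + 2*j - 8) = (j - 2)^2*(j - 1)*(j + 2)*(j + 4)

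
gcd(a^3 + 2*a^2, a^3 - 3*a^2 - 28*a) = a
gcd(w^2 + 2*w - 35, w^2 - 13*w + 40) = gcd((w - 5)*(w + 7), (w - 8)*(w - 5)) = w - 5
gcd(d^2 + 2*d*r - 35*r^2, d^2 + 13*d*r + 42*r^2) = d + 7*r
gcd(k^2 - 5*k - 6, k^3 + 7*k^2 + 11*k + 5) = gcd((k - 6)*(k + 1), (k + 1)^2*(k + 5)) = k + 1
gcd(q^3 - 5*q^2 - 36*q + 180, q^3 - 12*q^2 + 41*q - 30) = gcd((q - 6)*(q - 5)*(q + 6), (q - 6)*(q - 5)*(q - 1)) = q^2 - 11*q + 30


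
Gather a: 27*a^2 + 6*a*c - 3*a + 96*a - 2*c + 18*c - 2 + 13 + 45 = 27*a^2 + a*(6*c + 93) + 16*c + 56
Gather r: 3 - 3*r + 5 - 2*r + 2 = 10 - 5*r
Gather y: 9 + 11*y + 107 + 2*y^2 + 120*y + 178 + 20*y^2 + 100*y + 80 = 22*y^2 + 231*y + 374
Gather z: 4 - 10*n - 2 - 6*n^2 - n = -6*n^2 - 11*n + 2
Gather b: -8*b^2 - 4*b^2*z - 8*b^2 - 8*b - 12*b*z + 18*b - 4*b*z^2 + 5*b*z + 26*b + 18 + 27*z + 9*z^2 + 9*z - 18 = b^2*(-4*z - 16) + b*(-4*z^2 - 7*z + 36) + 9*z^2 + 36*z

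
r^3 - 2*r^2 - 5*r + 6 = (r - 3)*(r - 1)*(r + 2)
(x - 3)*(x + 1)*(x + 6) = x^3 + 4*x^2 - 15*x - 18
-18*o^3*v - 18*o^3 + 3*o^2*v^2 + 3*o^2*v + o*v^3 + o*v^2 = (-3*o + v)*(6*o + v)*(o*v + o)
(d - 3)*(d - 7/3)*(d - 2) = d^3 - 22*d^2/3 + 53*d/3 - 14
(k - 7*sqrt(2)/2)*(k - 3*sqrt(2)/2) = k^2 - 5*sqrt(2)*k + 21/2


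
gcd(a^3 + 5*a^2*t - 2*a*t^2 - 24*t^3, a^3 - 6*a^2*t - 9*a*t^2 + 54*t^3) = a + 3*t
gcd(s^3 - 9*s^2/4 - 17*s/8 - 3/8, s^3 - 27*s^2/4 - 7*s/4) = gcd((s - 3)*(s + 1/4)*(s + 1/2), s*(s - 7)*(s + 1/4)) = s + 1/4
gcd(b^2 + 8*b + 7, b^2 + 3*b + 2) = b + 1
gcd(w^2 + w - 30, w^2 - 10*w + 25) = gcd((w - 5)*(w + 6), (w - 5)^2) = w - 5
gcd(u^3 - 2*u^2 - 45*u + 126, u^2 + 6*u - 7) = u + 7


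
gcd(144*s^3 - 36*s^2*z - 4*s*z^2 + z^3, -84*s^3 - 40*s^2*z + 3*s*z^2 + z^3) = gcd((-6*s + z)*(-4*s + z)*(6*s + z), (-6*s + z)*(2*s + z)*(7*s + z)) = -6*s + z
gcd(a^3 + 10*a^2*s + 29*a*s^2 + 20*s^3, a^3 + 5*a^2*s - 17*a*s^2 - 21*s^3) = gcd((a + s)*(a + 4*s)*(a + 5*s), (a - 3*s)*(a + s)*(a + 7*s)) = a + s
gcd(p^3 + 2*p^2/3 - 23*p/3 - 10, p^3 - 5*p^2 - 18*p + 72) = p - 3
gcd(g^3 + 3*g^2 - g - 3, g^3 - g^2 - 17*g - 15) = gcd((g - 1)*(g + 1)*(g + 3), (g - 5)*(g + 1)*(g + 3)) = g^2 + 4*g + 3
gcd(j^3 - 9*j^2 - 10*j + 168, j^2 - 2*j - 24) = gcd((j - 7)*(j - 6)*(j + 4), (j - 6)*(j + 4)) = j^2 - 2*j - 24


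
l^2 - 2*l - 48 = (l - 8)*(l + 6)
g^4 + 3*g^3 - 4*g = g*(g - 1)*(g + 2)^2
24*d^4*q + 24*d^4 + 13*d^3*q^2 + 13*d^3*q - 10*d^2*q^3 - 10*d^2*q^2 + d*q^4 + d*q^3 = (-8*d + q)*(-3*d + q)*(d + q)*(d*q + d)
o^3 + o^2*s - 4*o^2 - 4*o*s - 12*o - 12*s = (o - 6)*(o + 2)*(o + s)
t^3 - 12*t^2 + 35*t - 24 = (t - 8)*(t - 3)*(t - 1)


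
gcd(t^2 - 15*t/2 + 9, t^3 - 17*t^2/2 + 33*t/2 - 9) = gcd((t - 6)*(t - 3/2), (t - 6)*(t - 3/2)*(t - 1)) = t^2 - 15*t/2 + 9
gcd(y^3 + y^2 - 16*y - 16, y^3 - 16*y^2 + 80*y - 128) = y - 4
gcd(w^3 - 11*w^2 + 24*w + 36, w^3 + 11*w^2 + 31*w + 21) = w + 1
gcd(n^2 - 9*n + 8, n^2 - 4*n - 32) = n - 8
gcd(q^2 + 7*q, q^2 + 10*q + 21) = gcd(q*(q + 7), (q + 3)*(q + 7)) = q + 7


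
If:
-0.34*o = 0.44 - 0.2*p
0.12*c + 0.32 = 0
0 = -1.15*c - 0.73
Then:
No Solution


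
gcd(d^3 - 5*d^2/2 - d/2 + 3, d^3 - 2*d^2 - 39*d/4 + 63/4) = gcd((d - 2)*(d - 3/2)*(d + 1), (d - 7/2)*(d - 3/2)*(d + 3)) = d - 3/2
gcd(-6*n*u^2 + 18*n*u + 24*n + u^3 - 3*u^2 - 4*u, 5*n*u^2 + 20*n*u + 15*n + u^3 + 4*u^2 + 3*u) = u + 1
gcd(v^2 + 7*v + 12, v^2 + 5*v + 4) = v + 4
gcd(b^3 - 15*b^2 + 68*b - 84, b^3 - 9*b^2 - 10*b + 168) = b^2 - 13*b + 42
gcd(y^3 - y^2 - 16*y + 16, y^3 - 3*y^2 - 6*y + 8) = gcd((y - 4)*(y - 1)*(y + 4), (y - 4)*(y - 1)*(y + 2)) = y^2 - 5*y + 4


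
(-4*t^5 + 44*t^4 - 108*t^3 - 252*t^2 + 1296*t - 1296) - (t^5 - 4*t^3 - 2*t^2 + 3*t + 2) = -5*t^5 + 44*t^4 - 104*t^3 - 250*t^2 + 1293*t - 1298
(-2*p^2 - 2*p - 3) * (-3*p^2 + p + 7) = 6*p^4 + 4*p^3 - 7*p^2 - 17*p - 21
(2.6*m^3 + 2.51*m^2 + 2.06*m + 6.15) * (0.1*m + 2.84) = 0.26*m^4 + 7.635*m^3 + 7.3344*m^2 + 6.4654*m + 17.466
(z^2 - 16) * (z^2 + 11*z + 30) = z^4 + 11*z^3 + 14*z^2 - 176*z - 480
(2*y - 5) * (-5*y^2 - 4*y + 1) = -10*y^3 + 17*y^2 + 22*y - 5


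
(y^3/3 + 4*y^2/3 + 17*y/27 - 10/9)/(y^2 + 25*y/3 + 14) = (9*y^3 + 36*y^2 + 17*y - 30)/(9*(3*y^2 + 25*y + 42))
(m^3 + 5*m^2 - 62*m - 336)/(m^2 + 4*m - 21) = (m^2 - 2*m - 48)/(m - 3)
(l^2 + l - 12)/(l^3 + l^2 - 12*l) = 1/l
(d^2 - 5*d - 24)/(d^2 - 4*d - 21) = (d - 8)/(d - 7)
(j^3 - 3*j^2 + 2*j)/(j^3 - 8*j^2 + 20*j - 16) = j*(j - 1)/(j^2 - 6*j + 8)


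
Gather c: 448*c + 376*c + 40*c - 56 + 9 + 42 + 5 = 864*c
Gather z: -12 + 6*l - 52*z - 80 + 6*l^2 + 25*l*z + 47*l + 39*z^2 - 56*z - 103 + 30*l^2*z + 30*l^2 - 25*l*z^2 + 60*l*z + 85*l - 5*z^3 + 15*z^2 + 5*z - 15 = 36*l^2 + 138*l - 5*z^3 + z^2*(54 - 25*l) + z*(30*l^2 + 85*l - 103) - 210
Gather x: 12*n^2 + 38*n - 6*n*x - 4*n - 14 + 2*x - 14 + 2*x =12*n^2 + 34*n + x*(4 - 6*n) - 28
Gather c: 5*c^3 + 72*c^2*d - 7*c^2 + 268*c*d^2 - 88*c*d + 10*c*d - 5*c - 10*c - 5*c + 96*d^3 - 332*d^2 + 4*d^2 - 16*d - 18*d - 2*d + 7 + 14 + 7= 5*c^3 + c^2*(72*d - 7) + c*(268*d^2 - 78*d - 20) + 96*d^3 - 328*d^2 - 36*d + 28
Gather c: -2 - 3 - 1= -6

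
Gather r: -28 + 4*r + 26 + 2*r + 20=6*r + 18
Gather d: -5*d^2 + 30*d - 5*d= -5*d^2 + 25*d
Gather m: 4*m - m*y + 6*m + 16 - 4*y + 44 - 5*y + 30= m*(10 - y) - 9*y + 90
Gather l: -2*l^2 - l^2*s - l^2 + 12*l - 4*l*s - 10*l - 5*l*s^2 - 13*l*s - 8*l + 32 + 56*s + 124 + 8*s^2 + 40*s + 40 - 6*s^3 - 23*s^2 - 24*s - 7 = l^2*(-s - 3) + l*(-5*s^2 - 17*s - 6) - 6*s^3 - 15*s^2 + 72*s + 189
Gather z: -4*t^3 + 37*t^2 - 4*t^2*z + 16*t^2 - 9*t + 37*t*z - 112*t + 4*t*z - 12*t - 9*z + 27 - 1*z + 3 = -4*t^3 + 53*t^2 - 133*t + z*(-4*t^2 + 41*t - 10) + 30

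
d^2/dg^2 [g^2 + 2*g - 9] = 2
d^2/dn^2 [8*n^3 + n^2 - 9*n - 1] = 48*n + 2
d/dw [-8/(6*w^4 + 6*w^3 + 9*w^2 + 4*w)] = 16*(12*w^3 + 9*w^2 + 9*w + 2)/(w^2*(6*w^3 + 6*w^2 + 9*w + 4)^2)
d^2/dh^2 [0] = 0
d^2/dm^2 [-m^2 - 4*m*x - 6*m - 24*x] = -2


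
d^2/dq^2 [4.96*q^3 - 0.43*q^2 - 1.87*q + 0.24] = 29.76*q - 0.86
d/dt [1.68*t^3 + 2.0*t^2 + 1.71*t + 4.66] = 5.04*t^2 + 4.0*t + 1.71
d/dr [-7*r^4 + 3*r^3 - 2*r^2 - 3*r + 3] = -28*r^3 + 9*r^2 - 4*r - 3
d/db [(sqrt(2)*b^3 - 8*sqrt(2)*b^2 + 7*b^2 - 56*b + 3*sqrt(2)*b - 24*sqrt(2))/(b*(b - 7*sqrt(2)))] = (sqrt(2)*b^4 - 28*b^3 - 52*sqrt(2)*b^2 + 168*b^2 + 48*sqrt(2)*b - 336)/(b^2*(b^2 - 14*sqrt(2)*b + 98))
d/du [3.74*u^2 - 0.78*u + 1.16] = 7.48*u - 0.78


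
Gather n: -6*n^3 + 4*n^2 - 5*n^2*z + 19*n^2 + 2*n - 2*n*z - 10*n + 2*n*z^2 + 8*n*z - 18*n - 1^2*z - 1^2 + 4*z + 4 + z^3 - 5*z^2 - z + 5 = -6*n^3 + n^2*(23 - 5*z) + n*(2*z^2 + 6*z - 26) + z^3 - 5*z^2 + 2*z + 8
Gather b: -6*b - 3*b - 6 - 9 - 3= -9*b - 18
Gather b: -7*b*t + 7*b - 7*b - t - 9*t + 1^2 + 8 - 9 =-7*b*t - 10*t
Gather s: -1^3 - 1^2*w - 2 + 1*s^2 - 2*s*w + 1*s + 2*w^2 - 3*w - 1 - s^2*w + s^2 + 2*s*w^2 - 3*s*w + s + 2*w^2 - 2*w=s^2*(2 - w) + s*(2*w^2 - 5*w + 2) + 4*w^2 - 6*w - 4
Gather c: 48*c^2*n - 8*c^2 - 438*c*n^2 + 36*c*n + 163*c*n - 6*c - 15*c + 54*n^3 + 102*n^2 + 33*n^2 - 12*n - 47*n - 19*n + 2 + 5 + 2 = c^2*(48*n - 8) + c*(-438*n^2 + 199*n - 21) + 54*n^3 + 135*n^2 - 78*n + 9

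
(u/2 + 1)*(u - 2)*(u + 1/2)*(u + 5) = u^4/2 + 11*u^3/4 - 3*u^2/4 - 11*u - 5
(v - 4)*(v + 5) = v^2 + v - 20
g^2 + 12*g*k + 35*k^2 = (g + 5*k)*(g + 7*k)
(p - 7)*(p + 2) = p^2 - 5*p - 14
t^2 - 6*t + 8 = (t - 4)*(t - 2)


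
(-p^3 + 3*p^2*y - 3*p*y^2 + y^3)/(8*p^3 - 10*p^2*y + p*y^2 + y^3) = (p^2 - 2*p*y + y^2)/(-8*p^2 + 2*p*y + y^2)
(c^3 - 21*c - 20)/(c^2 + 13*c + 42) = (c^3 - 21*c - 20)/(c^2 + 13*c + 42)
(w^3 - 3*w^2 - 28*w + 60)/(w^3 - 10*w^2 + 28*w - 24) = (w + 5)/(w - 2)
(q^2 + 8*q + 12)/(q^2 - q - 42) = (q + 2)/(q - 7)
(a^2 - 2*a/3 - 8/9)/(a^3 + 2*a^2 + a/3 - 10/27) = 3*(3*a - 4)/(9*a^2 + 12*a - 5)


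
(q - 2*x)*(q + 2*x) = q^2 - 4*x^2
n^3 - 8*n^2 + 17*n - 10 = (n - 5)*(n - 2)*(n - 1)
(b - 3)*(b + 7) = b^2 + 4*b - 21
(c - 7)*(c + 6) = c^2 - c - 42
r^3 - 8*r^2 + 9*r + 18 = (r - 6)*(r - 3)*(r + 1)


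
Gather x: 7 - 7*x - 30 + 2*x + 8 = -5*x - 15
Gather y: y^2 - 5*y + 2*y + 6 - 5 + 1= y^2 - 3*y + 2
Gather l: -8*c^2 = -8*c^2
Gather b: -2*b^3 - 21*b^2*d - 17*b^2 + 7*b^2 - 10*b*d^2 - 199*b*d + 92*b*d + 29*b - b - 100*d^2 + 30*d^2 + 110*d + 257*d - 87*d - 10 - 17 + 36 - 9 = -2*b^3 + b^2*(-21*d - 10) + b*(-10*d^2 - 107*d + 28) - 70*d^2 + 280*d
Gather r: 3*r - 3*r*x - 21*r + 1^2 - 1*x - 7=r*(-3*x - 18) - x - 6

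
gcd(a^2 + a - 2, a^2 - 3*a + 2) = a - 1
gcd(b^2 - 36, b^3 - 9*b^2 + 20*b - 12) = b - 6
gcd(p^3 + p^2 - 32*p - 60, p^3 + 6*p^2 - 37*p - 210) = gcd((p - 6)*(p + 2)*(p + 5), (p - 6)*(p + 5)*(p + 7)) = p^2 - p - 30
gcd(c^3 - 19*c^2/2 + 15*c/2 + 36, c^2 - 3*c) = c - 3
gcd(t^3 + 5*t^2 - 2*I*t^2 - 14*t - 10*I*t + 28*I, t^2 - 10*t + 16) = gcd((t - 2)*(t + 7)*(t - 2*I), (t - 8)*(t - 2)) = t - 2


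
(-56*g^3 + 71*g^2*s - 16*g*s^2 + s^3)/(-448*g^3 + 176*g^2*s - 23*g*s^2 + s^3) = (-g + s)/(-8*g + s)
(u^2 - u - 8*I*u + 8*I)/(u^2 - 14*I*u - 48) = (u - 1)/(u - 6*I)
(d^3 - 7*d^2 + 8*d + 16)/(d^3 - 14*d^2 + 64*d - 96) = (d + 1)/(d - 6)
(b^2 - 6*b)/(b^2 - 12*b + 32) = b*(b - 6)/(b^2 - 12*b + 32)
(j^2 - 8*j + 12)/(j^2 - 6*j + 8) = (j - 6)/(j - 4)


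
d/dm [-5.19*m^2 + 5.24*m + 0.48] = 5.24 - 10.38*m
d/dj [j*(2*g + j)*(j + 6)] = 4*g*j + 12*g + 3*j^2 + 12*j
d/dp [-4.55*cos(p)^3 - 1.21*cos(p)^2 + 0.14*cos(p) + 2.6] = (13.65*cos(p)^2 + 2.42*cos(p) - 0.14)*sin(p)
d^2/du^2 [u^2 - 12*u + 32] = 2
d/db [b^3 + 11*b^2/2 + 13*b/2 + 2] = 3*b^2 + 11*b + 13/2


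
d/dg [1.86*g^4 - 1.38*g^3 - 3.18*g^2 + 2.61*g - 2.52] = 7.44*g^3 - 4.14*g^2 - 6.36*g + 2.61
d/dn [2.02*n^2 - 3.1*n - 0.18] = 4.04*n - 3.1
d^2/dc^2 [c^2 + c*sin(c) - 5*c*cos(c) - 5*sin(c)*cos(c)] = -c*sin(c) + 5*c*cos(c) + 10*sin(c) + 10*sin(2*c) + 2*cos(c) + 2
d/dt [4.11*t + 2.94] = 4.11000000000000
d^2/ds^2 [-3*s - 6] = 0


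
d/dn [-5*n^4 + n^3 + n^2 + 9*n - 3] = -20*n^3 + 3*n^2 + 2*n + 9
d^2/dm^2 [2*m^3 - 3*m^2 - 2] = 12*m - 6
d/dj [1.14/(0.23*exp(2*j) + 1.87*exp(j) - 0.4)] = (-0.5244*exp(j) - 2.1318)*exp(j)/(0.23*exp(2*j) + 1.87*exp(j) - 0.4)^2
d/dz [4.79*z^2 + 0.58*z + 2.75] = 9.58*z + 0.58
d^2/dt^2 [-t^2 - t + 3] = -2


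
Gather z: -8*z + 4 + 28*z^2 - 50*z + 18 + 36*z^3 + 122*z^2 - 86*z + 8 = 36*z^3 + 150*z^2 - 144*z + 30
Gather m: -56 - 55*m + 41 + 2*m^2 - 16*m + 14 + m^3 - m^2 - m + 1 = m^3 + m^2 - 72*m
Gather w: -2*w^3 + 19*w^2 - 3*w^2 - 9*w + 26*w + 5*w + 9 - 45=-2*w^3 + 16*w^2 + 22*w - 36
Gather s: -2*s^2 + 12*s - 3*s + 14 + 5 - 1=-2*s^2 + 9*s + 18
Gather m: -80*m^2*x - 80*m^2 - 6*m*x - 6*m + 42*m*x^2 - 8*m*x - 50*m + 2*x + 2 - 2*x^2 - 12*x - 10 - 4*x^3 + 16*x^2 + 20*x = m^2*(-80*x - 80) + m*(42*x^2 - 14*x - 56) - 4*x^3 + 14*x^2 + 10*x - 8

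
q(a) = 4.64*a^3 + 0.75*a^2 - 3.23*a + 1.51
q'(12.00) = 2019.25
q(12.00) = 8088.67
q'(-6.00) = 488.89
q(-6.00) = -954.35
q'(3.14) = 138.73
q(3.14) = 142.41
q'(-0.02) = -3.25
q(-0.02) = 1.57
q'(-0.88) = 6.23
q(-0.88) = 1.77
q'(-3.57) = 168.82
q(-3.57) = -188.52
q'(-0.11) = -3.23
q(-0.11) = 1.87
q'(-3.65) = 176.74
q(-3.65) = -202.34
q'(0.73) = 5.28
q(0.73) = 1.36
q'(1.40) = 26.15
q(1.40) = 11.19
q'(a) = 13.92*a^2 + 1.5*a - 3.23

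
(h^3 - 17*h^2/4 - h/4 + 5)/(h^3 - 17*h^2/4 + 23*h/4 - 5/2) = (h^2 - 3*h - 4)/(h^2 - 3*h + 2)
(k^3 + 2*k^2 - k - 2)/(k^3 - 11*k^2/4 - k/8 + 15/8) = 8*(k^2 + 3*k + 2)/(8*k^2 - 14*k - 15)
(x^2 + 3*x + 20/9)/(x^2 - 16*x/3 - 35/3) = (x + 4/3)/(x - 7)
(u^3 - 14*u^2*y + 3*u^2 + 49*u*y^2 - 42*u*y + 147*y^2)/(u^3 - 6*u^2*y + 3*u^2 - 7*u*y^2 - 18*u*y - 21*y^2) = (u - 7*y)/(u + y)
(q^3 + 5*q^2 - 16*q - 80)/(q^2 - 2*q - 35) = (q^2 - 16)/(q - 7)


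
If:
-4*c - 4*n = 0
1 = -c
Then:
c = -1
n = 1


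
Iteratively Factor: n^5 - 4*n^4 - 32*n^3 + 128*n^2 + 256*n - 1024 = (n + 4)*(n^4 - 8*n^3 + 128*n - 256) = (n - 4)*(n + 4)*(n^3 - 4*n^2 - 16*n + 64) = (n - 4)^2*(n + 4)*(n^2 - 16) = (n - 4)^3*(n + 4)*(n + 4)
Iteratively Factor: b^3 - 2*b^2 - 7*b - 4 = (b + 1)*(b^2 - 3*b - 4) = (b - 4)*(b + 1)*(b + 1)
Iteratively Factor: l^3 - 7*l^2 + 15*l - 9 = (l - 3)*(l^2 - 4*l + 3) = (l - 3)^2*(l - 1)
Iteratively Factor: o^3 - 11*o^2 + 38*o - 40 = (o - 5)*(o^2 - 6*o + 8) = (o - 5)*(o - 2)*(o - 4)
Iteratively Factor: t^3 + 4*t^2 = (t)*(t^2 + 4*t) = t^2*(t + 4)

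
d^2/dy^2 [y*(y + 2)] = 2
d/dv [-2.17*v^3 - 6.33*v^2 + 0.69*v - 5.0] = -6.51*v^2 - 12.66*v + 0.69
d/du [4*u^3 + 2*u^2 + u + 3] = 12*u^2 + 4*u + 1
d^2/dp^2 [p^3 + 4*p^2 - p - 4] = 6*p + 8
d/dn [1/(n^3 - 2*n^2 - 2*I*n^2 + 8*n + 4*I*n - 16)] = (-3*n^2 + 4*n + 4*I*n - 8 - 4*I)/(n^3 - 2*n^2 - 2*I*n^2 + 8*n + 4*I*n - 16)^2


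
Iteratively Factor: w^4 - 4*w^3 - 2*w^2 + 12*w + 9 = (w - 3)*(w^3 - w^2 - 5*w - 3) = (w - 3)*(w + 1)*(w^2 - 2*w - 3) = (w - 3)*(w + 1)^2*(w - 3)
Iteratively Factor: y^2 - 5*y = (y)*(y - 5)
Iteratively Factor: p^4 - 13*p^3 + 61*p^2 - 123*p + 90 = (p - 3)*(p^3 - 10*p^2 + 31*p - 30) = (p - 3)*(p - 2)*(p^2 - 8*p + 15) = (p - 3)^2*(p - 2)*(p - 5)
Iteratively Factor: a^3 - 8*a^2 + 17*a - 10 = (a - 2)*(a^2 - 6*a + 5) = (a - 2)*(a - 1)*(a - 5)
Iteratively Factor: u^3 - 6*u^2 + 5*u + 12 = (u + 1)*(u^2 - 7*u + 12) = (u - 3)*(u + 1)*(u - 4)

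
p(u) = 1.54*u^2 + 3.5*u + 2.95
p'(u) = 3.08*u + 3.5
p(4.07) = 42.70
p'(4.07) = 16.04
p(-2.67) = 4.58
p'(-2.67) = -4.72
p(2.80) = 24.82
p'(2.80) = 12.12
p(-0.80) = 1.14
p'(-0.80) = 1.04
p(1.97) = 15.82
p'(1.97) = 9.57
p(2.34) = 19.57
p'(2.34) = 10.71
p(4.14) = 43.83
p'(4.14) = 16.25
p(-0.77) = 1.17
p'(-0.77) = 1.13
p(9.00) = 159.19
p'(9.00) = 31.22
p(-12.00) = 182.71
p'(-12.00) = -33.46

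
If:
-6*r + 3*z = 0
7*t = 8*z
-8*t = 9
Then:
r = -63/128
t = -9/8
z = -63/64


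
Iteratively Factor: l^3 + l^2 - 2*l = (l - 1)*(l^2 + 2*l) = (l - 1)*(l + 2)*(l)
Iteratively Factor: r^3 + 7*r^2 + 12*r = (r + 4)*(r^2 + 3*r) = (r + 3)*(r + 4)*(r)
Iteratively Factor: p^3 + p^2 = (p + 1)*(p^2) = p*(p + 1)*(p)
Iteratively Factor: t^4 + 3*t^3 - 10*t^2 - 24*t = (t + 4)*(t^3 - t^2 - 6*t) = t*(t + 4)*(t^2 - t - 6) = t*(t + 2)*(t + 4)*(t - 3)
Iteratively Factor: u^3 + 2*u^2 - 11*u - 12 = (u + 1)*(u^2 + u - 12) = (u - 3)*(u + 1)*(u + 4)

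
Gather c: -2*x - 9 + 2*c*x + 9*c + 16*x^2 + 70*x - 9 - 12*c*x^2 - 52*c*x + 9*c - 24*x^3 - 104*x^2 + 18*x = c*(-12*x^2 - 50*x + 18) - 24*x^3 - 88*x^2 + 86*x - 18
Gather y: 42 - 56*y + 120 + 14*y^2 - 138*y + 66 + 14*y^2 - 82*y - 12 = 28*y^2 - 276*y + 216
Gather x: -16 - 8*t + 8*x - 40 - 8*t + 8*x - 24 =-16*t + 16*x - 80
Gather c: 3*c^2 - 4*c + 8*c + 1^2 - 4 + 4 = 3*c^2 + 4*c + 1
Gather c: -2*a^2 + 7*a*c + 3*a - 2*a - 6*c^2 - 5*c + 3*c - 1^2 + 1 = -2*a^2 + a - 6*c^2 + c*(7*a - 2)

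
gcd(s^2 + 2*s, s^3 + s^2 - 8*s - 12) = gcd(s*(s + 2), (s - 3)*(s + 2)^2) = s + 2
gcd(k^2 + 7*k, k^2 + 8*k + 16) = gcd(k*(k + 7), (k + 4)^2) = 1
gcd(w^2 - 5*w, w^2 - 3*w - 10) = w - 5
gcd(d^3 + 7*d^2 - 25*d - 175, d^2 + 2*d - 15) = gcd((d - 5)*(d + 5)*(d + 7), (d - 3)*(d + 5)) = d + 5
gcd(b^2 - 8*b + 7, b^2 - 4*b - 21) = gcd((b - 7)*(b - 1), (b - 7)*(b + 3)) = b - 7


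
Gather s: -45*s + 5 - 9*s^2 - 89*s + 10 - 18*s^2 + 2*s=-27*s^2 - 132*s + 15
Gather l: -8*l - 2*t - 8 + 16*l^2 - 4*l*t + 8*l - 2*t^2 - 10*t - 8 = 16*l^2 - 4*l*t - 2*t^2 - 12*t - 16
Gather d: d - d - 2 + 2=0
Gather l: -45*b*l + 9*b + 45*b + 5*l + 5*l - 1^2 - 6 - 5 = 54*b + l*(10 - 45*b) - 12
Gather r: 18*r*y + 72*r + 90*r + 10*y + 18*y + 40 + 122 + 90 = r*(18*y + 162) + 28*y + 252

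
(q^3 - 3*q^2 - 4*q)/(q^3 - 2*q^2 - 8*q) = (q + 1)/(q + 2)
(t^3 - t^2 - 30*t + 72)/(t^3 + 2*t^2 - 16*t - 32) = (t^2 + 3*t - 18)/(t^2 + 6*t + 8)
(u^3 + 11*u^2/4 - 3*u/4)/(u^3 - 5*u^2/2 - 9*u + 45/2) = u*(4*u - 1)/(2*(2*u^2 - 11*u + 15))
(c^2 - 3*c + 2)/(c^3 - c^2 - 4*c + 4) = 1/(c + 2)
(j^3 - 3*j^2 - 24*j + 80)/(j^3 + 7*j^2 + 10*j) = (j^2 - 8*j + 16)/(j*(j + 2))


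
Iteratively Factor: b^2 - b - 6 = (b + 2)*(b - 3)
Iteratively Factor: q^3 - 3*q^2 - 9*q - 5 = (q + 1)*(q^2 - 4*q - 5) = (q + 1)^2*(q - 5)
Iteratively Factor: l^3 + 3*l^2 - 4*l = (l + 4)*(l^2 - l) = l*(l + 4)*(l - 1)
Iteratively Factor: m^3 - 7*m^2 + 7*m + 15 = (m + 1)*(m^2 - 8*m + 15) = (m - 3)*(m + 1)*(m - 5)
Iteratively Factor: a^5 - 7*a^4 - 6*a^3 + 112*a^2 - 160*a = (a - 2)*(a^4 - 5*a^3 - 16*a^2 + 80*a) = a*(a - 2)*(a^3 - 5*a^2 - 16*a + 80) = a*(a - 2)*(a + 4)*(a^2 - 9*a + 20) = a*(a - 4)*(a - 2)*(a + 4)*(a - 5)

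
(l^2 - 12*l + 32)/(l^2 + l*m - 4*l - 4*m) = (l - 8)/(l + m)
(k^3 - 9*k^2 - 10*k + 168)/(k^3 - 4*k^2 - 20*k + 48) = (k - 7)/(k - 2)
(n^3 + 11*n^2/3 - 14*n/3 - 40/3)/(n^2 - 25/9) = 3*(n^2 + 2*n - 8)/(3*n - 5)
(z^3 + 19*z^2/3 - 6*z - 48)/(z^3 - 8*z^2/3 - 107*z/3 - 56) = (3*z^2 + 10*z - 48)/(3*z^2 - 17*z - 56)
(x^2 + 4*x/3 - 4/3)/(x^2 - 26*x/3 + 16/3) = (x + 2)/(x - 8)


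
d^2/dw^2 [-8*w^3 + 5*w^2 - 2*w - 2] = 10 - 48*w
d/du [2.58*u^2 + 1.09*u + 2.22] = 5.16*u + 1.09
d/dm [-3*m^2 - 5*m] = -6*m - 5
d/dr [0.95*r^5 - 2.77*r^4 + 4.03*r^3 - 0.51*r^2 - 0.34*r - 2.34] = 4.75*r^4 - 11.08*r^3 + 12.09*r^2 - 1.02*r - 0.34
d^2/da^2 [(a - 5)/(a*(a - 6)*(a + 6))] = 6*(a^5 - 10*a^4 + 12*a^3 + 180*a^2 - 2160)/(a^3*(a^6 - 108*a^4 + 3888*a^2 - 46656))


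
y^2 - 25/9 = (y - 5/3)*(y + 5/3)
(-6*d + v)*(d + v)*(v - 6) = -6*d^2*v + 36*d^2 - 5*d*v^2 + 30*d*v + v^3 - 6*v^2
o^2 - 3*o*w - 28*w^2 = (o - 7*w)*(o + 4*w)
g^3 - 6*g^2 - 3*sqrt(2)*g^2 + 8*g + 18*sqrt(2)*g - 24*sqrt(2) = (g - 4)*(g - 2)*(g - 3*sqrt(2))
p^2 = p^2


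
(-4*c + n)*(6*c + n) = -24*c^2 + 2*c*n + n^2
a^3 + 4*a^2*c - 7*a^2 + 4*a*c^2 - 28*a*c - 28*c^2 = (a - 7)*(a + 2*c)^2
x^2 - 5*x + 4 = (x - 4)*(x - 1)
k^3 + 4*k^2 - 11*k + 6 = (k - 1)^2*(k + 6)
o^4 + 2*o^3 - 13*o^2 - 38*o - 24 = (o - 4)*(o + 1)*(o + 2)*(o + 3)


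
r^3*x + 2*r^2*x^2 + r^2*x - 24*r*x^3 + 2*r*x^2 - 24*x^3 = (r - 4*x)*(r + 6*x)*(r*x + x)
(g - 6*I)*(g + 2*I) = g^2 - 4*I*g + 12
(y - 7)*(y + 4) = y^2 - 3*y - 28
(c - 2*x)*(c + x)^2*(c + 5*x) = c^4 + 5*c^3*x - 3*c^2*x^2 - 17*c*x^3 - 10*x^4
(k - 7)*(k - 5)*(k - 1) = k^3 - 13*k^2 + 47*k - 35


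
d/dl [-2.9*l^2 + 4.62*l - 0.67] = 4.62 - 5.8*l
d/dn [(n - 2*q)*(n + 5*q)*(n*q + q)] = q*(3*n^2 + 6*n*q + 2*n - 10*q^2 + 3*q)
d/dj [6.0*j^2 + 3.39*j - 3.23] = 12.0*j + 3.39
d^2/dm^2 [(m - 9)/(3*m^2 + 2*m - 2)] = 2*((25 - 9*m)*(3*m^2 + 2*m - 2) + 4*(m - 9)*(3*m + 1)^2)/(3*m^2 + 2*m - 2)^3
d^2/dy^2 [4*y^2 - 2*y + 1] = 8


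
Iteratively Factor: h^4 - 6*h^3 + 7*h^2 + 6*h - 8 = (h - 2)*(h^3 - 4*h^2 - h + 4) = (h - 4)*(h - 2)*(h^2 - 1) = (h - 4)*(h - 2)*(h - 1)*(h + 1)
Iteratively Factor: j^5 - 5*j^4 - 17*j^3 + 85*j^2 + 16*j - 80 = (j + 1)*(j^4 - 6*j^3 - 11*j^2 + 96*j - 80) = (j - 1)*(j + 1)*(j^3 - 5*j^2 - 16*j + 80) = (j - 1)*(j + 1)*(j + 4)*(j^2 - 9*j + 20) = (j - 5)*(j - 1)*(j + 1)*(j + 4)*(j - 4)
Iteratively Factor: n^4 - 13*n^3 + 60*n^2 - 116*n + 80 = (n - 5)*(n^3 - 8*n^2 + 20*n - 16) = (n - 5)*(n - 2)*(n^2 - 6*n + 8) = (n - 5)*(n - 2)^2*(n - 4)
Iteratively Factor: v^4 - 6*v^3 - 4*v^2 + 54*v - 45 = (v - 3)*(v^3 - 3*v^2 - 13*v + 15) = (v - 5)*(v - 3)*(v^2 + 2*v - 3) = (v - 5)*(v - 3)*(v - 1)*(v + 3)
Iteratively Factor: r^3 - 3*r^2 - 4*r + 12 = (r - 3)*(r^2 - 4) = (r - 3)*(r + 2)*(r - 2)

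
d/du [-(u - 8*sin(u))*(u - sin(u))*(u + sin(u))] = 8*u^2*cos(u) - 3*u^2 + 16*u*sin(u) + u*sin(2*u) - 24*sin(u)^2*cos(u) + sin(u)^2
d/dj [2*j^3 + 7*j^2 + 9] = 2*j*(3*j + 7)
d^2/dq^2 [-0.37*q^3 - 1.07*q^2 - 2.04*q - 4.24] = -2.22*q - 2.14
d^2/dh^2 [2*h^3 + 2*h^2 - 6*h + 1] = 12*h + 4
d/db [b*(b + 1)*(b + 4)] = 3*b^2 + 10*b + 4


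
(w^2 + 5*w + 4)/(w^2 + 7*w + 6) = (w + 4)/(w + 6)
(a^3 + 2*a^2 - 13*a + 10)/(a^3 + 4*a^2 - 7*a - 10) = (a - 1)/(a + 1)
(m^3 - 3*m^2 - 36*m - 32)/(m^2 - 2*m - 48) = (m^2 + 5*m + 4)/(m + 6)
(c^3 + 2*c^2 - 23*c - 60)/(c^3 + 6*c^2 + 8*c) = (c^2 - 2*c - 15)/(c*(c + 2))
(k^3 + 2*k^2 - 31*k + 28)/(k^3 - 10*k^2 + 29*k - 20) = (k + 7)/(k - 5)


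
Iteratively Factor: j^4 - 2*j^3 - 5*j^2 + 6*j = (j)*(j^3 - 2*j^2 - 5*j + 6) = j*(j - 3)*(j^2 + j - 2) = j*(j - 3)*(j + 2)*(j - 1)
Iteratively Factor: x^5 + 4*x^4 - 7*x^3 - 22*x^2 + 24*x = (x - 2)*(x^4 + 6*x^3 + 5*x^2 - 12*x) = (x - 2)*(x - 1)*(x^3 + 7*x^2 + 12*x) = x*(x - 2)*(x - 1)*(x^2 + 7*x + 12) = x*(x - 2)*(x - 1)*(x + 4)*(x + 3)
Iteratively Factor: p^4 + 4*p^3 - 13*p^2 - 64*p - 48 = (p + 4)*(p^3 - 13*p - 12) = (p + 3)*(p + 4)*(p^2 - 3*p - 4) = (p - 4)*(p + 3)*(p + 4)*(p + 1)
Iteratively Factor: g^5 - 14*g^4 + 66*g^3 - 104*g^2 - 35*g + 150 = (g - 3)*(g^4 - 11*g^3 + 33*g^2 - 5*g - 50) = (g - 3)*(g + 1)*(g^3 - 12*g^2 + 45*g - 50) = (g - 3)*(g - 2)*(g + 1)*(g^2 - 10*g + 25) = (g - 5)*(g - 3)*(g - 2)*(g + 1)*(g - 5)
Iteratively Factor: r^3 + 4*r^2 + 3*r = (r + 1)*(r^2 + 3*r) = r*(r + 1)*(r + 3)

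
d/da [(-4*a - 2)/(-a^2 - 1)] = 4*(-a^2 - a + 1)/(a^4 + 2*a^2 + 1)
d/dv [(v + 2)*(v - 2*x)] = 2*v - 2*x + 2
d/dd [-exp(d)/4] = -exp(d)/4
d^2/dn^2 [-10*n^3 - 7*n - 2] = -60*n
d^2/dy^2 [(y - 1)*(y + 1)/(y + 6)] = 70/(y^3 + 18*y^2 + 108*y + 216)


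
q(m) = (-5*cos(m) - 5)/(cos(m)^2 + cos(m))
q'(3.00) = -0.72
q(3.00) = 5.05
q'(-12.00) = -3.77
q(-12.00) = -5.93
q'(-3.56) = -2.43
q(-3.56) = 5.47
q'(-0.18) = 0.92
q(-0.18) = -5.08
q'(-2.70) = 2.61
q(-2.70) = 5.53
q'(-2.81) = 1.82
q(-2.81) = 5.29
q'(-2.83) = 1.69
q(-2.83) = 5.25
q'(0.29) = -1.56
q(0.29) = -5.22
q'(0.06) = -0.30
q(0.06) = -5.01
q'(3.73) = 4.01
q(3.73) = 6.01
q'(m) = (2*sin(m)*cos(m) + sin(m))*(-5*cos(m) - 5)/(cos(m)^2 + cos(m))^2 + 5*sin(m)/(cos(m)^2 + cos(m)) = -5*sin(m)/cos(m)^2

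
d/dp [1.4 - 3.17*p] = -3.17000000000000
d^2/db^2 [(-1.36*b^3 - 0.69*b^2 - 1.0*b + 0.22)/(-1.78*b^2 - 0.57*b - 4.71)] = (-16.983556*b^3 - 16.984068*b^2 + 129.380184*b + 28.790574)/(5.639752*b^6 + 5.417964*b^5 + 46.504458*b^4 + 28.857789*b^3 + 123.053931*b^2 + 37.934811*b + 104.487111)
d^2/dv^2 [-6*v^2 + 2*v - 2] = -12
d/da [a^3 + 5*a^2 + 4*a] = 3*a^2 + 10*a + 4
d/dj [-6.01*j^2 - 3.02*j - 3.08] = -12.02*j - 3.02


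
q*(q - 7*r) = q^2 - 7*q*r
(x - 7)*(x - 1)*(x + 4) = x^3 - 4*x^2 - 25*x + 28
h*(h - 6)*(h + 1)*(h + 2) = h^4 - 3*h^3 - 16*h^2 - 12*h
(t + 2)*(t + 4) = t^2 + 6*t + 8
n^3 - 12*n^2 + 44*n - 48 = (n - 6)*(n - 4)*(n - 2)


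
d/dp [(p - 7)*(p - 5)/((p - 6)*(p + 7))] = (13*p^2 - 154*p + 469)/(p^4 + 2*p^3 - 83*p^2 - 84*p + 1764)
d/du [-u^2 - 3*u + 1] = -2*u - 3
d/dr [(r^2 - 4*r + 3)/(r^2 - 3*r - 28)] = (r^2 - 62*r + 121)/(r^4 - 6*r^3 - 47*r^2 + 168*r + 784)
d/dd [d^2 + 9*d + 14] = 2*d + 9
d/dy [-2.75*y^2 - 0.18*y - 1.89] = -5.5*y - 0.18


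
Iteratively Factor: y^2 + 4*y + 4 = (y + 2)*(y + 2)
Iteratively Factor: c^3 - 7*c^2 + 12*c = (c - 3)*(c^2 - 4*c) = c*(c - 3)*(c - 4)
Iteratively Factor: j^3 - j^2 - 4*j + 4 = (j - 2)*(j^2 + j - 2) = (j - 2)*(j + 2)*(j - 1)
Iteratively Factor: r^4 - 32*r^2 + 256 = (r - 4)*(r^3 + 4*r^2 - 16*r - 64) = (r - 4)^2*(r^2 + 8*r + 16) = (r - 4)^2*(r + 4)*(r + 4)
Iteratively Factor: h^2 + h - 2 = (h + 2)*(h - 1)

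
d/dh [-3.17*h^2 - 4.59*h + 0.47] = -6.34*h - 4.59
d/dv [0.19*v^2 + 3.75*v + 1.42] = 0.38*v + 3.75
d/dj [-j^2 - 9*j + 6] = -2*j - 9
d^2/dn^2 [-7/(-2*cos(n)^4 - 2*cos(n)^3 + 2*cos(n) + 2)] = 7*(2*(4*cos(n)^3 + 3*cos(n)^2 - 1)^2*sin(n)^2 + (9*cos(2*n) + 8*cos(3*n) - 5)*(cos(n)^4 + cos(n)^3 - cos(n) - 1)*cos(n)/2)/(2*(cos(n)^4 + cos(n)^3 - cos(n) - 1)^3)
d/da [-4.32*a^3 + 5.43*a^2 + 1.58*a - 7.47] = -12.96*a^2 + 10.86*a + 1.58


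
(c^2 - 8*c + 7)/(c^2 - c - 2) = (-c^2 + 8*c - 7)/(-c^2 + c + 2)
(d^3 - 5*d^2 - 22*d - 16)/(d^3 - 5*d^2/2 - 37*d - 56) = 2*(d + 1)/(2*d + 7)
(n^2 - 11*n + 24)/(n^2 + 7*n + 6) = (n^2 - 11*n + 24)/(n^2 + 7*n + 6)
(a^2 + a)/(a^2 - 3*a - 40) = a*(a + 1)/(a^2 - 3*a - 40)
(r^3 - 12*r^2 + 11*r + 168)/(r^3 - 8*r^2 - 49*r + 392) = (r + 3)/(r + 7)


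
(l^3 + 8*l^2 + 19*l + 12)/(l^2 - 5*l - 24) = (l^2 + 5*l + 4)/(l - 8)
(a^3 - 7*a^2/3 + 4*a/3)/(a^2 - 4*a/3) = a - 1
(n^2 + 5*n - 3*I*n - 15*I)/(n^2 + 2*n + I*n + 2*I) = (n^2 + n*(5 - 3*I) - 15*I)/(n^2 + n*(2 + I) + 2*I)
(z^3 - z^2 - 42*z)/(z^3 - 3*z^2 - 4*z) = (-z^2 + z + 42)/(-z^2 + 3*z + 4)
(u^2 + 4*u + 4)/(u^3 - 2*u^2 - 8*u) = (u + 2)/(u*(u - 4))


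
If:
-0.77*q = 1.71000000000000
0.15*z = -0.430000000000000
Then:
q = -2.22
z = -2.87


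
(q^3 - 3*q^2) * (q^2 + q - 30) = q^5 - 2*q^4 - 33*q^3 + 90*q^2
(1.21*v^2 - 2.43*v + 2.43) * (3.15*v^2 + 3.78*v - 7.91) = 3.8115*v^4 - 3.0807*v^3 - 11.102*v^2 + 28.4067*v - 19.2213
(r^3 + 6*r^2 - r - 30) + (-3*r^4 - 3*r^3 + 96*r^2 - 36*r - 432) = -3*r^4 - 2*r^3 + 102*r^2 - 37*r - 462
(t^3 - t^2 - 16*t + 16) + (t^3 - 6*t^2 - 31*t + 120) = 2*t^3 - 7*t^2 - 47*t + 136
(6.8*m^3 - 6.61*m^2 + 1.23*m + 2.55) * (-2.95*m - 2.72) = -20.06*m^4 + 1.0035*m^3 + 14.3507*m^2 - 10.8681*m - 6.936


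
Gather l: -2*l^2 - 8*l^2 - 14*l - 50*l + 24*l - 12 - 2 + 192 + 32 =-10*l^2 - 40*l + 210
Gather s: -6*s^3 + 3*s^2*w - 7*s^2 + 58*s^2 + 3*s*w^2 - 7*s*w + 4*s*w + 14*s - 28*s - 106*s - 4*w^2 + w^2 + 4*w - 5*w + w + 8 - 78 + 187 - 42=-6*s^3 + s^2*(3*w + 51) + s*(3*w^2 - 3*w - 120) - 3*w^2 + 75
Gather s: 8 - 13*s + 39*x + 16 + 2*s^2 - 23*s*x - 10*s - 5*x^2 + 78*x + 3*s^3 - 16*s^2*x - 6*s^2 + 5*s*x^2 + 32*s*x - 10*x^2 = 3*s^3 + s^2*(-16*x - 4) + s*(5*x^2 + 9*x - 23) - 15*x^2 + 117*x + 24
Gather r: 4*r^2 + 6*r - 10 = 4*r^2 + 6*r - 10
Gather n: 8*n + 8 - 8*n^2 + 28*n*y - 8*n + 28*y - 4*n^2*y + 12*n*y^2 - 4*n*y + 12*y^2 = n^2*(-4*y - 8) + n*(12*y^2 + 24*y) + 12*y^2 + 28*y + 8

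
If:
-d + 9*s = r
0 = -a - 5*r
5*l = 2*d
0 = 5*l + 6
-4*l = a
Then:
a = 24/5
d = -3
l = -6/5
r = -24/25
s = -11/25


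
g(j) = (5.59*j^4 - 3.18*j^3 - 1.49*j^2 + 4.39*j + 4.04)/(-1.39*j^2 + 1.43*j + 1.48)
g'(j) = (2.78*j - 1.43)*(5.59*j^4 - 3.18*j^3 - 1.49*j^2 + 4.39*j + 4.04)/(-1.39*j^2 + 1.43*j + 1.48)^2 + (22.36*j^3 - 9.54*j^2 - 2.98*j + 4.39)/(-1.39*j^2 + 1.43*j + 1.48) = (-15.5402*j^5 + 28.4013*j^4 + 23.998*j^3 - 10.1478*j^2 + 6.8208*j + 0.72)/(1.9321*j^4 - 3.9754*j^3 - 2.0695*j^2 + 4.2328*j + 2.1904)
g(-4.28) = -69.20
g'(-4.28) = 32.83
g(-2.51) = -23.54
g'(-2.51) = 18.76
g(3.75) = -73.78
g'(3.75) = -29.48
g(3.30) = -61.64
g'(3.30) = -24.26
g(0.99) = 6.01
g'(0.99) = 14.17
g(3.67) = -71.45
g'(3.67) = -28.63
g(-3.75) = -52.91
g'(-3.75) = 28.61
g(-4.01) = -60.62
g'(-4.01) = 30.68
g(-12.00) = -561.28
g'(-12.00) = 94.72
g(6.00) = -163.44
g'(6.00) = -49.53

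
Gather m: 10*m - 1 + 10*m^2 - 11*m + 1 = 10*m^2 - m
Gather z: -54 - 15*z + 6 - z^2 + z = -z^2 - 14*z - 48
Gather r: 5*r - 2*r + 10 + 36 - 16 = 3*r + 30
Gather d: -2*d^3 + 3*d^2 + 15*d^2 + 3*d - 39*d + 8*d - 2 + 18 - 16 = -2*d^3 + 18*d^2 - 28*d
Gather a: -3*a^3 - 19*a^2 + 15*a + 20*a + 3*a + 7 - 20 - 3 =-3*a^3 - 19*a^2 + 38*a - 16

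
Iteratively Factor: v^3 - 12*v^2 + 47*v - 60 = (v - 3)*(v^2 - 9*v + 20) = (v - 5)*(v - 3)*(v - 4)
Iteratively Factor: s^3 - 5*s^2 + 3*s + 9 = (s - 3)*(s^2 - 2*s - 3) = (s - 3)*(s + 1)*(s - 3)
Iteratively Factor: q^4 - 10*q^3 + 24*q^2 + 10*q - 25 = (q - 5)*(q^3 - 5*q^2 - q + 5) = (q - 5)^2*(q^2 - 1) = (q - 5)^2*(q + 1)*(q - 1)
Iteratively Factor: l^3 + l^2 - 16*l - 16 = (l - 4)*(l^2 + 5*l + 4) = (l - 4)*(l + 4)*(l + 1)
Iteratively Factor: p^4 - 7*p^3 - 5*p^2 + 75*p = (p - 5)*(p^3 - 2*p^2 - 15*p) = (p - 5)^2*(p^2 + 3*p) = (p - 5)^2*(p + 3)*(p)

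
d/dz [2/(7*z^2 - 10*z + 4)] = 4*(5 - 7*z)/(7*z^2 - 10*z + 4)^2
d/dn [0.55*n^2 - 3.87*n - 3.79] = 1.1*n - 3.87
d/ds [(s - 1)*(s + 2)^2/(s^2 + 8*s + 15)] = (s + 2)*(3*s*(s^2 + 8*s + 15) - 2*(s - 1)*(s + 2)*(s + 4))/(s^2 + 8*s + 15)^2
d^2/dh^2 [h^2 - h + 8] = 2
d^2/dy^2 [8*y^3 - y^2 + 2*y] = 48*y - 2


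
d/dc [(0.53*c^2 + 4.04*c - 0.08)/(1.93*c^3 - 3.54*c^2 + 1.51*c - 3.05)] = (-1.0229*c^4 - 15.5944*c^3 + 15.5651*c^2 - 3.7994*c - 12.2012)/(3.7249*c^6 - 13.6644*c^5 + 18.3602*c^4 - 22.4638*c^3 + 23.8741*c^2 - 9.211*c + 9.3025)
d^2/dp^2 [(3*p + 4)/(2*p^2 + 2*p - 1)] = 4*(2*(2*p + 1)^2*(3*p + 4) - (9*p + 7)*(2*p^2 + 2*p - 1))/(2*p^2 + 2*p - 1)^3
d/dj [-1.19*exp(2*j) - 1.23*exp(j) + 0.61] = (-2.38*exp(j) - 1.23)*exp(j)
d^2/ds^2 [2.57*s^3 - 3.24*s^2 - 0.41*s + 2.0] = 15.42*s - 6.48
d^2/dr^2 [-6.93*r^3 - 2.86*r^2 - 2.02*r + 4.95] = -41.58*r - 5.72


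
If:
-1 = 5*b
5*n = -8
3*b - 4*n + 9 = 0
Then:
No Solution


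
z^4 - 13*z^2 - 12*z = z*(z - 4)*(z + 1)*(z + 3)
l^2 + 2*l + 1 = (l + 1)^2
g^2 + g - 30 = (g - 5)*(g + 6)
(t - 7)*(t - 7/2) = t^2 - 21*t/2 + 49/2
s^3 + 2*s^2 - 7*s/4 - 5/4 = (s - 1)*(s + 1/2)*(s + 5/2)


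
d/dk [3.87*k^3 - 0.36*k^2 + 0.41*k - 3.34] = 11.61*k^2 - 0.72*k + 0.41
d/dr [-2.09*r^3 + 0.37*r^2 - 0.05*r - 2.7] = -6.27*r^2 + 0.74*r - 0.05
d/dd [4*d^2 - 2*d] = 8*d - 2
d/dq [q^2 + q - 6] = 2*q + 1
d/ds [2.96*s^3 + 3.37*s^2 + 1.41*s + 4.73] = 8.88*s^2 + 6.74*s + 1.41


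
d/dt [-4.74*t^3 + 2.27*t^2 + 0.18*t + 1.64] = -14.22*t^2 + 4.54*t + 0.18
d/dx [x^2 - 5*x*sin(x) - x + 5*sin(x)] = -5*x*cos(x) + 2*x + 5*sqrt(2)*cos(x + pi/4) - 1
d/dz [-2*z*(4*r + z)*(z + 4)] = -16*r*z - 32*r - 6*z^2 - 16*z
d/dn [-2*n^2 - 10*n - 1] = -4*n - 10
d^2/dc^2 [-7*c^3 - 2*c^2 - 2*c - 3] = -42*c - 4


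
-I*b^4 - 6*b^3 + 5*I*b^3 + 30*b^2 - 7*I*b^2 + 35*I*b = b*(b - 5)*(b - 7*I)*(-I*b + 1)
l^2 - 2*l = l*(l - 2)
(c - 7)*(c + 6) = c^2 - c - 42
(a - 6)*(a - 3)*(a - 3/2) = a^3 - 21*a^2/2 + 63*a/2 - 27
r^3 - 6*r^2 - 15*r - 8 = (r - 8)*(r + 1)^2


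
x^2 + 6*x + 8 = (x + 2)*(x + 4)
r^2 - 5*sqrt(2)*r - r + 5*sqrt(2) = (r - 1)*(r - 5*sqrt(2))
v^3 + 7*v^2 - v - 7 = (v - 1)*(v + 1)*(v + 7)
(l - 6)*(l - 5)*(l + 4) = l^3 - 7*l^2 - 14*l + 120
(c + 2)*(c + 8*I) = c^2 + 2*c + 8*I*c + 16*I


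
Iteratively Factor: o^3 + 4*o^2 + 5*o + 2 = (o + 1)*(o^2 + 3*o + 2) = (o + 1)*(o + 2)*(o + 1)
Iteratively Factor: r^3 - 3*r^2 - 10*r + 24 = (r + 3)*(r^2 - 6*r + 8) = (r - 2)*(r + 3)*(r - 4)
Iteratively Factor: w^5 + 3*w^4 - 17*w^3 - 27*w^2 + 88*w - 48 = (w + 4)*(w^4 - w^3 - 13*w^2 + 25*w - 12) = (w - 1)*(w + 4)*(w^3 - 13*w + 12) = (w - 1)^2*(w + 4)*(w^2 + w - 12) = (w - 1)^2*(w + 4)^2*(w - 3)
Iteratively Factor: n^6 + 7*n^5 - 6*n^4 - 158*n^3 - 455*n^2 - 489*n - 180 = (n + 1)*(n^5 + 6*n^4 - 12*n^3 - 146*n^2 - 309*n - 180) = (n + 1)*(n + 4)*(n^4 + 2*n^3 - 20*n^2 - 66*n - 45) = (n + 1)*(n + 3)*(n + 4)*(n^3 - n^2 - 17*n - 15) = (n + 1)*(n + 3)^2*(n + 4)*(n^2 - 4*n - 5) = (n - 5)*(n + 1)*(n + 3)^2*(n + 4)*(n + 1)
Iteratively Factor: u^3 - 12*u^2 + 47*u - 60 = (u - 3)*(u^2 - 9*u + 20) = (u - 5)*(u - 3)*(u - 4)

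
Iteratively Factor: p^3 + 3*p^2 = (p + 3)*(p^2) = p*(p + 3)*(p)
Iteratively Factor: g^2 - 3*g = (g - 3)*(g)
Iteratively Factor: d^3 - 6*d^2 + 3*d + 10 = (d - 5)*(d^2 - d - 2) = (d - 5)*(d - 2)*(d + 1)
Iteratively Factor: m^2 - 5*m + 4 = (m - 1)*(m - 4)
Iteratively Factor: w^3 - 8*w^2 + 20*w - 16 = (w - 2)*(w^2 - 6*w + 8) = (w - 2)^2*(w - 4)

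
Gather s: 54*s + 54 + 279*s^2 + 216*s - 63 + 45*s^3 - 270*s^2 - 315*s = 45*s^3 + 9*s^2 - 45*s - 9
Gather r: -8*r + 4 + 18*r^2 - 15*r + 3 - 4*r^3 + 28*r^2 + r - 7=-4*r^3 + 46*r^2 - 22*r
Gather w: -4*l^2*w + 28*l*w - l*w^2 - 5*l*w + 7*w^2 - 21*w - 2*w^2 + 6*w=w^2*(5 - l) + w*(-4*l^2 + 23*l - 15)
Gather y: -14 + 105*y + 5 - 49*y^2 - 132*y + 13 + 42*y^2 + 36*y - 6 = -7*y^2 + 9*y - 2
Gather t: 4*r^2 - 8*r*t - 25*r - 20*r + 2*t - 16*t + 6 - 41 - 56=4*r^2 - 45*r + t*(-8*r - 14) - 91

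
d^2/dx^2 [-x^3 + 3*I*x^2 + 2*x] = -6*x + 6*I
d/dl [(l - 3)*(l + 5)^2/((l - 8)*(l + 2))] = (l^4 - 12*l^3 - 85*l^2 - 74*l - 370)/(l^4 - 12*l^3 + 4*l^2 + 192*l + 256)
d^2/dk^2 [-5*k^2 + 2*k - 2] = -10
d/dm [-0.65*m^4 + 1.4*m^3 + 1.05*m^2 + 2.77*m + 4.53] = -2.6*m^3 + 4.2*m^2 + 2.1*m + 2.77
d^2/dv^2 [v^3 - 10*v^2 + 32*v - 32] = 6*v - 20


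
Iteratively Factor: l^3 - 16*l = (l - 4)*(l^2 + 4*l) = (l - 4)*(l + 4)*(l)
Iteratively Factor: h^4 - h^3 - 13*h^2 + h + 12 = (h - 1)*(h^3 - 13*h - 12) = (h - 4)*(h - 1)*(h^2 + 4*h + 3) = (h - 4)*(h - 1)*(h + 1)*(h + 3)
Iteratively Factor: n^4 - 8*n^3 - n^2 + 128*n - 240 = (n - 3)*(n^3 - 5*n^2 - 16*n + 80) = (n - 3)*(n + 4)*(n^2 - 9*n + 20) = (n - 5)*(n - 3)*(n + 4)*(n - 4)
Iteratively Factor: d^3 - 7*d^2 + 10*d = (d)*(d^2 - 7*d + 10) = d*(d - 5)*(d - 2)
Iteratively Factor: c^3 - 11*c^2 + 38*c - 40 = (c - 5)*(c^2 - 6*c + 8) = (c - 5)*(c - 2)*(c - 4)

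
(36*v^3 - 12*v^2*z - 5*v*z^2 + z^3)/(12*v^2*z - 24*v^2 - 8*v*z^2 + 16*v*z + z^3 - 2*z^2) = (3*v + z)/(z - 2)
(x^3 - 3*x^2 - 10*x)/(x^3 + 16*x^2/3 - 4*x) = 3*(x^2 - 3*x - 10)/(3*x^2 + 16*x - 12)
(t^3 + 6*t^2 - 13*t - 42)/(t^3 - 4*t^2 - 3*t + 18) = (t + 7)/(t - 3)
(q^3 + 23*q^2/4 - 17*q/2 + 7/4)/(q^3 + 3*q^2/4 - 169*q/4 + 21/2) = (q - 1)/(q - 6)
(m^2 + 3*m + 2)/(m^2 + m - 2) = (m + 1)/(m - 1)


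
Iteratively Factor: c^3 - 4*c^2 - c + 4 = (c - 4)*(c^2 - 1) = (c - 4)*(c - 1)*(c + 1)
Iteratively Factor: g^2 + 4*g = (g + 4)*(g)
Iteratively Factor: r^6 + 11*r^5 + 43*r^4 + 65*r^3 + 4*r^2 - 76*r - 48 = (r + 2)*(r^5 + 9*r^4 + 25*r^3 + 15*r^2 - 26*r - 24) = (r + 2)^2*(r^4 + 7*r^3 + 11*r^2 - 7*r - 12) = (r + 2)^2*(r + 4)*(r^3 + 3*r^2 - r - 3) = (r + 1)*(r + 2)^2*(r + 4)*(r^2 + 2*r - 3) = (r + 1)*(r + 2)^2*(r + 3)*(r + 4)*(r - 1)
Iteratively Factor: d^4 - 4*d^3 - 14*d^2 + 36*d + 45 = (d - 3)*(d^3 - d^2 - 17*d - 15) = (d - 3)*(d + 1)*(d^2 - 2*d - 15) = (d - 3)*(d + 1)*(d + 3)*(d - 5)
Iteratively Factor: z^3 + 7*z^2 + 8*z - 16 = (z + 4)*(z^2 + 3*z - 4) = (z + 4)^2*(z - 1)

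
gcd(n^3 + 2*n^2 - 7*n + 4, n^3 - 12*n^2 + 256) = n + 4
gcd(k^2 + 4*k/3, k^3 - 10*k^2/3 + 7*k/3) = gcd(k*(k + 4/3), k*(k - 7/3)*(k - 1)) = k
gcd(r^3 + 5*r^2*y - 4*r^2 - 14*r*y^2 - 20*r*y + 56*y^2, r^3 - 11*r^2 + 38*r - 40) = r - 4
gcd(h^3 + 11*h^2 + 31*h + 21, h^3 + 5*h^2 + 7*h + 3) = h^2 + 4*h + 3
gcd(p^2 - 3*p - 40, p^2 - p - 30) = p + 5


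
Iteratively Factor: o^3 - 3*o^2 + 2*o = (o)*(o^2 - 3*o + 2) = o*(o - 2)*(o - 1)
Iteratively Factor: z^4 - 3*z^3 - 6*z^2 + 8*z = (z - 4)*(z^3 + z^2 - 2*z) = (z - 4)*(z - 1)*(z^2 + 2*z) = (z - 4)*(z - 1)*(z + 2)*(z)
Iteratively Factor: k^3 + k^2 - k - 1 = (k - 1)*(k^2 + 2*k + 1) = (k - 1)*(k + 1)*(k + 1)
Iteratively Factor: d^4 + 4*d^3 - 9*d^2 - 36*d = (d - 3)*(d^3 + 7*d^2 + 12*d) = (d - 3)*(d + 3)*(d^2 + 4*d) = (d - 3)*(d + 3)*(d + 4)*(d)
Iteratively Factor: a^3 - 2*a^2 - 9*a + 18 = (a + 3)*(a^2 - 5*a + 6) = (a - 2)*(a + 3)*(a - 3)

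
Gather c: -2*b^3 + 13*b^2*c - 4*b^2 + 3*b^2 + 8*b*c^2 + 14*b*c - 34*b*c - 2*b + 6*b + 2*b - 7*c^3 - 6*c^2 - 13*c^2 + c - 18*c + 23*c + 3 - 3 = -2*b^3 - b^2 + 6*b - 7*c^3 + c^2*(8*b - 19) + c*(13*b^2 - 20*b + 6)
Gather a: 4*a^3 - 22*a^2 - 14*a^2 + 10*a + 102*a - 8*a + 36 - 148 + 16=4*a^3 - 36*a^2 + 104*a - 96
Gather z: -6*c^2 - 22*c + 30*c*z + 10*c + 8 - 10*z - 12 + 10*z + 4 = -6*c^2 + 30*c*z - 12*c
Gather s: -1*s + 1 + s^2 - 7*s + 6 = s^2 - 8*s + 7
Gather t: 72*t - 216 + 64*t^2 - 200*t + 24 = 64*t^2 - 128*t - 192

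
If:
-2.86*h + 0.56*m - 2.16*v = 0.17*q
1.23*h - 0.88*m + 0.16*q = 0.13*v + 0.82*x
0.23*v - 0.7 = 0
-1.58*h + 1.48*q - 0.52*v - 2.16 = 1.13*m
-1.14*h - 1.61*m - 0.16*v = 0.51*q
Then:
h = -2.17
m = 0.94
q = 0.93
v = 3.04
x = -4.56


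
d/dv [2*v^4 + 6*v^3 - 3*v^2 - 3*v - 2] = 8*v^3 + 18*v^2 - 6*v - 3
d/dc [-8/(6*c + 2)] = 12/(3*c + 1)^2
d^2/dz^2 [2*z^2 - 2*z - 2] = 4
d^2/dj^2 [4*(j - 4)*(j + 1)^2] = 24*j - 16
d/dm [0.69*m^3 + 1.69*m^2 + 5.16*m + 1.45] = 2.07*m^2 + 3.38*m + 5.16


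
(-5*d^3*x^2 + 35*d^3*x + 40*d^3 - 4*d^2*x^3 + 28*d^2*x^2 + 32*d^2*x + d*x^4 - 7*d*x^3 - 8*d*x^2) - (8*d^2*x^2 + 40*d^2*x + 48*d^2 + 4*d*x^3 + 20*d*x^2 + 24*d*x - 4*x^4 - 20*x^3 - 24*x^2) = -5*d^3*x^2 + 35*d^3*x + 40*d^3 - 4*d^2*x^3 + 20*d^2*x^2 - 8*d^2*x - 48*d^2 + d*x^4 - 11*d*x^3 - 28*d*x^2 - 24*d*x + 4*x^4 + 20*x^3 + 24*x^2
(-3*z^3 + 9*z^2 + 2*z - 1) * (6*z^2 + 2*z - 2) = -18*z^5 + 48*z^4 + 36*z^3 - 20*z^2 - 6*z + 2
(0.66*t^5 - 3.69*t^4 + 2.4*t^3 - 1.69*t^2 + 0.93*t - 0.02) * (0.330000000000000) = 0.2178*t^5 - 1.2177*t^4 + 0.792*t^3 - 0.5577*t^2 + 0.3069*t - 0.0066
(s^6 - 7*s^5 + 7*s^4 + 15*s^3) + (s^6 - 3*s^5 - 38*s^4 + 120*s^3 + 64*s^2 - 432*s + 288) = 2*s^6 - 10*s^5 - 31*s^4 + 135*s^3 + 64*s^2 - 432*s + 288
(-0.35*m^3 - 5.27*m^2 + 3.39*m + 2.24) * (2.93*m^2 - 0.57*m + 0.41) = -1.0255*m^5 - 15.2416*m^4 + 12.7931*m^3 + 2.4702*m^2 + 0.1131*m + 0.9184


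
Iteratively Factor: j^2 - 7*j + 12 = (j - 3)*(j - 4)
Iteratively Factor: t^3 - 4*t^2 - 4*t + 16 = (t + 2)*(t^2 - 6*t + 8) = (t - 2)*(t + 2)*(t - 4)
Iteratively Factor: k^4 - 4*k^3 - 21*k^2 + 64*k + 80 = (k - 4)*(k^3 - 21*k - 20) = (k - 5)*(k - 4)*(k^2 + 5*k + 4) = (k - 5)*(k - 4)*(k + 1)*(k + 4)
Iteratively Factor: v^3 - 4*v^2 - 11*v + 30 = (v + 3)*(v^2 - 7*v + 10) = (v - 2)*(v + 3)*(v - 5)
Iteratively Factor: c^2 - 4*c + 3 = (c - 1)*(c - 3)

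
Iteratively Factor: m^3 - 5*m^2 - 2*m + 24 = (m - 4)*(m^2 - m - 6) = (m - 4)*(m + 2)*(m - 3)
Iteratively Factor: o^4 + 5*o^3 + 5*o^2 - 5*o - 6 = (o - 1)*(o^3 + 6*o^2 + 11*o + 6) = (o - 1)*(o + 1)*(o^2 + 5*o + 6) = (o - 1)*(o + 1)*(o + 2)*(o + 3)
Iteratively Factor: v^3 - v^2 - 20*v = (v - 5)*(v^2 + 4*v) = (v - 5)*(v + 4)*(v)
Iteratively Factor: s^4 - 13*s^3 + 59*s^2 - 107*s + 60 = (s - 5)*(s^3 - 8*s^2 + 19*s - 12) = (s - 5)*(s - 4)*(s^2 - 4*s + 3) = (s - 5)*(s - 4)*(s - 3)*(s - 1)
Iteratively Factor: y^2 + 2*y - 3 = (y + 3)*(y - 1)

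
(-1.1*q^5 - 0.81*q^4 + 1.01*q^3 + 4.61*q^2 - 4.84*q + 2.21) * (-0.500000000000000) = 0.55*q^5 + 0.405*q^4 - 0.505*q^3 - 2.305*q^2 + 2.42*q - 1.105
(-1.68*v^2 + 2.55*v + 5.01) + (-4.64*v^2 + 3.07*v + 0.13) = -6.32*v^2 + 5.62*v + 5.14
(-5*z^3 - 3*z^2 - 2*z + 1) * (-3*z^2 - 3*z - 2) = 15*z^5 + 24*z^4 + 25*z^3 + 9*z^2 + z - 2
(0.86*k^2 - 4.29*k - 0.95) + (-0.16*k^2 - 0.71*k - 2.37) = 0.7*k^2 - 5.0*k - 3.32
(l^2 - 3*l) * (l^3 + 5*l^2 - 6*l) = l^5 + 2*l^4 - 21*l^3 + 18*l^2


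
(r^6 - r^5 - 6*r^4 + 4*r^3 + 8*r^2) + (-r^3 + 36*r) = r^6 - r^5 - 6*r^4 + 3*r^3 + 8*r^2 + 36*r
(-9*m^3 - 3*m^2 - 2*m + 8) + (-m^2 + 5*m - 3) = -9*m^3 - 4*m^2 + 3*m + 5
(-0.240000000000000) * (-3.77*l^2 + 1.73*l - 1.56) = 0.9048*l^2 - 0.4152*l + 0.3744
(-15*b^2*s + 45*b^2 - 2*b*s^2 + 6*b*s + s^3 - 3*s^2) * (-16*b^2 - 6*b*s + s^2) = 240*b^4*s - 720*b^4 + 122*b^3*s^2 - 366*b^3*s - 19*b^2*s^3 + 57*b^2*s^2 - 8*b*s^4 + 24*b*s^3 + s^5 - 3*s^4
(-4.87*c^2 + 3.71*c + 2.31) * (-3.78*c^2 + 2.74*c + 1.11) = 18.4086*c^4 - 27.3676*c^3 - 3.9721*c^2 + 10.4475*c + 2.5641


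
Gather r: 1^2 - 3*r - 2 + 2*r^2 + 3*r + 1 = 2*r^2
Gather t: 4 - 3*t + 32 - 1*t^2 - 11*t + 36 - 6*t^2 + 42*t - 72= -7*t^2 + 28*t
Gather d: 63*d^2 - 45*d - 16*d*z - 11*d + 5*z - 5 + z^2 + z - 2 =63*d^2 + d*(-16*z - 56) + z^2 + 6*z - 7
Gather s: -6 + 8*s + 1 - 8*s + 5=0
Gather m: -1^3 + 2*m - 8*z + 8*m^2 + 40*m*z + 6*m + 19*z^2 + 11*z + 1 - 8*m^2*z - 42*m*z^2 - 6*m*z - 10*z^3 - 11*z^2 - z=m^2*(8 - 8*z) + m*(-42*z^2 + 34*z + 8) - 10*z^3 + 8*z^2 + 2*z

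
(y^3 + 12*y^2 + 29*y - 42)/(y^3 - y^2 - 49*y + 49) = (y + 6)/(y - 7)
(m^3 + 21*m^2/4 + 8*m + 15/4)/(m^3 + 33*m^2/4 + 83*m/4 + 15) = (m + 1)/(m + 4)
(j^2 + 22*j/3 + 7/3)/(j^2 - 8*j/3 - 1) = (j + 7)/(j - 3)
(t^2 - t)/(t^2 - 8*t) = (t - 1)/(t - 8)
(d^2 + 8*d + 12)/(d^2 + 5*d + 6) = (d + 6)/(d + 3)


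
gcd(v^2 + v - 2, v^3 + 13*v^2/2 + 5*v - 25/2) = v - 1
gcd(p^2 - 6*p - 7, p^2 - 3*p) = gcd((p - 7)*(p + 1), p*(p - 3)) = 1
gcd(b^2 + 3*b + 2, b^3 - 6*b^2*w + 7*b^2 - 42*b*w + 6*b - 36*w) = b + 1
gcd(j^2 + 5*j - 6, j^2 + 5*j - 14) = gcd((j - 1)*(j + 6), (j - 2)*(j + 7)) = 1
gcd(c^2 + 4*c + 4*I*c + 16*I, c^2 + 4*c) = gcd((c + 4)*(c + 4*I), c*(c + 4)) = c + 4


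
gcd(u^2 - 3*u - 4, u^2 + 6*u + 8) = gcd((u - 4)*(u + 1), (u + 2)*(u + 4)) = 1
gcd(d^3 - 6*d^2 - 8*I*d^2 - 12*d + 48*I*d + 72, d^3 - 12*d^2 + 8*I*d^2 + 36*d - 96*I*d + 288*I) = d - 6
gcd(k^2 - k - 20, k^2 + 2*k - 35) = k - 5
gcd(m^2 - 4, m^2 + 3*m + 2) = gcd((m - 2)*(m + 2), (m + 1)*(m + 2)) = m + 2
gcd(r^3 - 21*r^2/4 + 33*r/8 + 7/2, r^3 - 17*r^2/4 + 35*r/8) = r - 7/4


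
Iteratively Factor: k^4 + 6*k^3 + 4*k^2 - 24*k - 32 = (k + 2)*(k^3 + 4*k^2 - 4*k - 16) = (k + 2)*(k + 4)*(k^2 - 4) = (k - 2)*(k + 2)*(k + 4)*(k + 2)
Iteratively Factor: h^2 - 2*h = (h)*(h - 2)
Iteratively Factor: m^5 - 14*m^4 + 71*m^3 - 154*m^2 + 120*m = (m - 5)*(m^4 - 9*m^3 + 26*m^2 - 24*m) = m*(m - 5)*(m^3 - 9*m^2 + 26*m - 24) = m*(m - 5)*(m - 4)*(m^2 - 5*m + 6) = m*(m - 5)*(m - 4)*(m - 3)*(m - 2)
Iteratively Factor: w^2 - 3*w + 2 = (w - 1)*(w - 2)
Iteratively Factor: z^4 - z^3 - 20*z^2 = (z)*(z^3 - z^2 - 20*z) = z*(z + 4)*(z^2 - 5*z) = z^2*(z + 4)*(z - 5)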